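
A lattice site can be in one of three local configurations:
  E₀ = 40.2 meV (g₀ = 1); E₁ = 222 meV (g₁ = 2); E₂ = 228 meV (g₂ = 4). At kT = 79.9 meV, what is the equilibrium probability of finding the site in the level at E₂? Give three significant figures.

Eᵢ/kT = 0.50313, 2.7785, 2.8536.
Z = Σ gᵢe^(−Eᵢ/kT) = 1·e^(−0.50313) + 2·e^(−2.7785) + 4·e^(−2.8536) = 0.60464 + 0.12426 + 0.23055 = 0.95945.
P₂ = g₂ e^(−E₂/kT) / Z = 0.23055/0.95945 = 0.240.

0.240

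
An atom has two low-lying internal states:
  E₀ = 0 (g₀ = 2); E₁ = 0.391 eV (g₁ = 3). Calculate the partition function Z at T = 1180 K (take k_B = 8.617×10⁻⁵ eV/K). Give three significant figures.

k_BT = 8.617×10⁻⁵ × 1180 K = 0.10168 eV.
Eᵢ/kT = 0, 3.8454.
Z = Σ gᵢe^(−Eᵢ/kT) = 2·e^(−0) + 3·e^(−3.8454) = 2.0000 + 0.064134 = 2.0641.

Z = 2.06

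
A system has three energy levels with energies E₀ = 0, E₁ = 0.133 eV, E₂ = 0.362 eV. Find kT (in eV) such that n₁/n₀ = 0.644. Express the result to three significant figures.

n₁/n₀ = exp[−(E₁−E₀)/kT] = 0.644.
⇒ (E₁−E₀)/kT = ln(1/0.644) = ln(1.5528) = 0.44006.
kT = 0.133 eV / 0.44006 = 0.302 eV.

0.302 eV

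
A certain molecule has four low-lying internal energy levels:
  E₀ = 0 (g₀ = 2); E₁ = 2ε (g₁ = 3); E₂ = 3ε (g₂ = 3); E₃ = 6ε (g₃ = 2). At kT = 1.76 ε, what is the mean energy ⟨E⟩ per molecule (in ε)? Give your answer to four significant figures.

Eᵢ/kT = 0, 1.13636, 1.70455, 3.40909.
Z = Σ gᵢe^(−Eᵢ/kT) = 2·e^(−0) + 3·e^(−1.13636) + 3·e^(−1.70455) + 2·e^(−3.40909) = 2.00000 + 0.962956 + 0.545563 + 0.0661426 = 3.57466.
⟨E⟩ = Σ Eᵢ gᵢe^(−Eᵢ/kT) / Z = (0·2.00000 + 2·0.962956 + 3·0.545563 + 6·0.0661426) / 3.57466 = 1.108 ε.

1.108 ε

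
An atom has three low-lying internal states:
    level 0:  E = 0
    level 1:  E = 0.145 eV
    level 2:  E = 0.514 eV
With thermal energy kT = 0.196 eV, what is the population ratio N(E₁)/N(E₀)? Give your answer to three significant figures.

n₁/n₀ = exp[−(E₁−E₀)/kT] = exp(−(0.145 eV)/(0.196 eV)) = exp(-0.73980) = 0.477.

0.477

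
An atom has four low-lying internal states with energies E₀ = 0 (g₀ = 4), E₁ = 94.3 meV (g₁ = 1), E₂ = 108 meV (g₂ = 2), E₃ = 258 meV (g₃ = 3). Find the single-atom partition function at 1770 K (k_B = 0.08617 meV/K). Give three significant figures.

k_BT = 0.08617 × 1770 K = 152.52 meV.
Eᵢ/kT = 0, 0.61828, 0.70810, 1.6916.
Z = Σ gᵢe^(−Eᵢ/kT) = 4·e^(−0) + 1·e^(−0.61828) + 2·e^(−0.70810) + 3·e^(−1.6916) = 4.0000 + 0.53887 + 0.98516 + 0.55267 = 6.0767.

Z = 6.08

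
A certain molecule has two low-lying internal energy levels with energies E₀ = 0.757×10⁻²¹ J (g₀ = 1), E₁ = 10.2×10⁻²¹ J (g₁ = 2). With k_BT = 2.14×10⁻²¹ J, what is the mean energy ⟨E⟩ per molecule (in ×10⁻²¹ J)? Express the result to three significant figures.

Eᵢ/kT = 0.35374, 4.7664.
Z = Σ gᵢe^(−Eᵢ/kT) = 1·e^(−0.35374) + 2·e^(−4.7664) = 0.70206 + 0.017022 = 0.71908.
⟨E⟩ = Σ Eᵢ gᵢe^(−Eᵢ/kT) / Z = (0.757·0.70206 + 10.2·0.017022) / 0.71908 = 0.981 ×10⁻²¹ J.

0.981 ×10⁻²¹ J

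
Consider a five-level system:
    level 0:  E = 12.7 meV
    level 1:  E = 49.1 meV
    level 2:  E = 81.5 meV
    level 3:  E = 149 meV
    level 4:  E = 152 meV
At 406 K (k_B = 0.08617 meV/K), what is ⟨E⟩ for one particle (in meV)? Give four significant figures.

k_BT = 0.08617 × 406 K = 34.9850 meV.
Eᵢ/kT = 0.363013, 1.40346, 2.32957, 4.25897, 4.34472.
Z = Σ e^(−Eᵢ/kT) = e^(−0.363013) + e^(−1.40346) + e^(−2.32957) + e^(−4.25897) + e^(−4.34472) = 0.695577 + 0.245745 + 0.0973376 + 0.0141369 + 0.0129751 = 1.06577.
⟨E⟩ = Σ Eᵢ e^(−Eᵢ/kT) / Z = (12.7·0.695577 + 49.1·0.245745 + 81.5·0.0973376 + 149·0.0141369 + 152·0.0129751) / 1.06577 = 30.88 meV.

30.88 meV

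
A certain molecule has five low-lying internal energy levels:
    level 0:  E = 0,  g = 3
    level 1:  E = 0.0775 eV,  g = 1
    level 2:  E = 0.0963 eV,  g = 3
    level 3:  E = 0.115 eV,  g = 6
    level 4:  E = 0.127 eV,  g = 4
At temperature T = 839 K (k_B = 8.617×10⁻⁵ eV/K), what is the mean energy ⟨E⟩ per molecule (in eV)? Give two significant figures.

0.055 eV

k_BT = 8.617×10⁻⁵ × 839 K = 0.07230 eV.
Eᵢ/kT = 0, 1.072, 1.332, 1.591, 1.757.
Z = Σ gᵢe^(−Eᵢ/kT) = 3·e^(−0) + 1·e^(−1.072) + 3·e^(−1.332) + 6·e^(−1.591) + 4·e^(−1.757) = 3.000 + 0.3423 + 0.7918 + 1.222 + 0.6902 = 6.046.
⟨E⟩ = Σ Eᵢ gᵢe^(−Eᵢ/kT) / Z = (0·3.000 + 0.0775·0.3423 + 0.0963·0.7918 + 0.115·1.222 + 0.127·0.6902) / 6.046 = 0.055 eV.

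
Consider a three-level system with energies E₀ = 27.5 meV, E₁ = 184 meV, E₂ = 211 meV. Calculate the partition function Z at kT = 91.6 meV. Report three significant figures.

Z = 0.975

Eᵢ/kT = 0.30022, 2.0087, 2.3035.
Z = Σ e^(−Eᵢ/kT) = e^(−0.30022) + e^(−2.0087) + e^(−2.3035) = 0.74066 + 0.13416 + 0.099909 = 0.97473.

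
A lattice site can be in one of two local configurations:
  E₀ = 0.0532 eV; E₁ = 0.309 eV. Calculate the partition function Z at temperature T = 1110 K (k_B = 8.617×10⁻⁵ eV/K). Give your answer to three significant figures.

Z = 0.613

k_BT = 8.617×10⁻⁵ × 1110 K = 0.095649 eV.
Eᵢ/kT = 0.55620, 3.2306.
Z = Σ e^(−Eᵢ/kT) = e^(−0.55620) + e^(−3.2306) = 0.57338 + 0.039534 = 0.61291.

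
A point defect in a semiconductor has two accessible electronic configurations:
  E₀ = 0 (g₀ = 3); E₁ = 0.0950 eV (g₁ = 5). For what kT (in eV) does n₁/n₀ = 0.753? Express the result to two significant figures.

n₁/n₀ = (g₁/g₀) exp[−(E₁−E₀)/kT] = 0.753.
⇒ (E₁−E₀)/kT = ln((5/3)/0.753) = ln(2.213) = 0.7943.
kT = 0.0950 eV / 0.7943 = 0.12 eV.

0.12 eV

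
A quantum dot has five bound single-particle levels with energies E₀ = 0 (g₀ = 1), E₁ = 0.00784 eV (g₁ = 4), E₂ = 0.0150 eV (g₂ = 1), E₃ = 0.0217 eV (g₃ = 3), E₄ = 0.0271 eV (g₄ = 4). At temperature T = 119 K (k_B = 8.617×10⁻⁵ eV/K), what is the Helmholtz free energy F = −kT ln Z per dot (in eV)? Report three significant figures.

k_BT = 8.617×10⁻⁵ × 119 K = 0.010254 eV.
Eᵢ/kT = 0, 0.76458, 1.4628, 2.1162, 2.6429.
Z = Σ gᵢe^(−Eᵢ/kT) = 1·e^(−0) + 4·e^(−0.76458) + 1·e^(−1.4628) + 3·e^(−2.1162) + 4·e^(−2.6429) = 1.0000 + 1.8621 + 0.23159 + 0.36147 + 0.28462 = 3.7398.
F = −kT ln Z = −0.010254 × ln(3.7398) = −0.010254 × 1.3190 = -0.0135 eV.

-0.0135 eV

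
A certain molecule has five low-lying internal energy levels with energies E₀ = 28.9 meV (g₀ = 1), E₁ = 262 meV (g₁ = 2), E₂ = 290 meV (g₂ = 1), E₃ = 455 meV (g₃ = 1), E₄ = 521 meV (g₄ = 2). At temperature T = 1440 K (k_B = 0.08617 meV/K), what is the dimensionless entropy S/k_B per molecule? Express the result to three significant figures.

k_BT = 0.08617 × 1440 K = 124.08 meV.
Eᵢ/kT = 0.23291, 2.1115, 2.3372, 3.6670, 4.1989.
Z = Σ gᵢe^(−Eᵢ/kT) = 1·e^(−0.23291) + 2·e^(−2.1115) + 1·e^(−2.3372) + 1·e^(−3.6670) + 2·e^(−4.1989) = 0.79222 + 0.24211 + 0.096598 + 0.025553 + 0.030024 = 1.1865.
⟨E⟩ = Σ EᵢPᵢ = 119.35 meV.
S/k_B = ln Z + ⟨E⟩/kT = ln(1.1865) + 119.35/124.08 = 0.17101 + 0.96188 = 1.13.

1.13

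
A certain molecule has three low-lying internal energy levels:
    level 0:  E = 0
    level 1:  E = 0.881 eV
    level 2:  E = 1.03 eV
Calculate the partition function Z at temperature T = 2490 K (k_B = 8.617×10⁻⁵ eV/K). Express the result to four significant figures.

Z = 1.025

k_BT = 8.617×10⁻⁵ × 2490 K = 0.214563 eV.
Eᵢ/kT = 0, 4.10602, 4.80045.
Z = Σ e^(−Eᵢ/kT) = e^(−0) + e^(−4.10602) + e^(−4.80045) = 1.00000 + 0.0164732 + 0.00822604 = 1.02470.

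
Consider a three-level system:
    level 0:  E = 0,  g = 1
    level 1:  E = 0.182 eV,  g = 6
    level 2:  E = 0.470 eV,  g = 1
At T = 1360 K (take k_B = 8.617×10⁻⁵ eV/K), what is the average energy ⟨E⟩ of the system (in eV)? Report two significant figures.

k_BT = 8.617×10⁻⁵ × 1360 K = 0.1172 eV.
Eᵢ/kT = 0, 1.553, 4.010.
Z = Σ gᵢe^(−Eᵢ/kT) = 1·e^(−0) + 6·e^(−1.553) + 1·e^(−4.010) = 1.000 + 1.270 + 0.01813 = 2.288.
⟨E⟩ = Σ Eᵢ gᵢe^(−Eᵢ/kT) / Z = (0·1.000 + 0.182·1.270 + 0.470·0.01813) / 2.288 = 0.10 eV.

0.10 eV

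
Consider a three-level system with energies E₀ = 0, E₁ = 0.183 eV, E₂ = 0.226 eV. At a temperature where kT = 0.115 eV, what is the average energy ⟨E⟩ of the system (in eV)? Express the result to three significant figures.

0.0513 eV

Eᵢ/kT = 0, 1.5913, 1.9652.
Z = Σ e^(−Eᵢ/kT) = e^(−0) + e^(−1.5913) + e^(−1.9652) = 1.0000 + 0.20366 + 0.14013 = 1.3438.
⟨E⟩ = Σ Eᵢ e^(−Eᵢ/kT) / Z = (0·1.0000 + 0.183·0.20366 + 0.226·0.14013) / 1.3438 = 0.0513 eV.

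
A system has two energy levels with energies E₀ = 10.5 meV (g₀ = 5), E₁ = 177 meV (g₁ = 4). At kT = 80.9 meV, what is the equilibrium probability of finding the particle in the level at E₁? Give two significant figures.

Eᵢ/kT = 0.1298, 2.188.
Z = Σ gᵢe^(−Eᵢ/kT) = 5·e^(−0.1298) + 4·e^(−2.188) = 4.391 + 0.4486 = 4.840.
P₁ = g₁ e^(−E₁/kT) / Z = 0.4486/4.840 = 0.093.

0.093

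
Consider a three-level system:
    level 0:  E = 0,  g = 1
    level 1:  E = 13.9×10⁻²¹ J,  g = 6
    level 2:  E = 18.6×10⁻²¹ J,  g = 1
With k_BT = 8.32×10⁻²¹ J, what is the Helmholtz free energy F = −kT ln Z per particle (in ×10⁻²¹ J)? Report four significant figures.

-6.694 ×10⁻²¹ J

Eᵢ/kT = 0, 1.67067, 2.23558.
Z = Σ gᵢe^(−Eᵢ/kT) = 1·e^(−0) + 6·e^(−1.67067) + 1·e^(−2.23558) = 1.00000 + 1.12873 + 0.106930 = 2.23566.
F = −kT ln Z = −8.32 × ln(2.23566) = −8.32 × 0.804536 = -6.694 ×10⁻²¹ J.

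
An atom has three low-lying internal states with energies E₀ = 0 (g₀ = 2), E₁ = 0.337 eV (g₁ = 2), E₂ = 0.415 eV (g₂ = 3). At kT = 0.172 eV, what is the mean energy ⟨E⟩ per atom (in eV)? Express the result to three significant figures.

0.0810 eV

Eᵢ/kT = 0, 1.9593, 2.4128.
Z = Σ gᵢe^(−Eᵢ/kT) = 2·e^(−0) + 2·e^(−1.9593) + 3·e^(−2.4128) = 2.0000 + 0.28191 + 0.26869 = 2.5506.
⟨E⟩ = Σ Eᵢ gᵢe^(−Eᵢ/kT) / Z = (0·2.0000 + 0.337·0.28191 + 0.415·0.26869) / 2.5506 = 0.0810 eV.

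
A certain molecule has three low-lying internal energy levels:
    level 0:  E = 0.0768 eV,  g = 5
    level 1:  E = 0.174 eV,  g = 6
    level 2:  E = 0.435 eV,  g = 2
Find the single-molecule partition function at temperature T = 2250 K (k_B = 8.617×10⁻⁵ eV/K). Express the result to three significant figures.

Z = 6.02

k_BT = 8.617×10⁻⁵ × 2250 K = 0.19388 eV.
Eᵢ/kT = 0.39612, 0.89746, 2.2437.
Z = Σ gᵢe^(−Eᵢ/kT) = 5·e^(−0.39612) + 6·e^(−0.89746) + 2·e^(−2.2437) = 3.3646 + 2.4456 + 0.21213 = 6.0223.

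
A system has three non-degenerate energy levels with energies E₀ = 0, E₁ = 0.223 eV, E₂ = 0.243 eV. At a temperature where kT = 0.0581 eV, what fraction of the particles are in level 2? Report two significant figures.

0.015

Eᵢ/kT = 0, 3.838, 4.182.
Z = Σ e^(−Eᵢ/kT) = e^(−0) + e^(−3.838) + e^(−4.182) = 1.000 + 0.02154 + 0.01527 = 1.037.
P₂ = e^(−E₂/kT) / Z = 0.01527/1.037 = 0.015.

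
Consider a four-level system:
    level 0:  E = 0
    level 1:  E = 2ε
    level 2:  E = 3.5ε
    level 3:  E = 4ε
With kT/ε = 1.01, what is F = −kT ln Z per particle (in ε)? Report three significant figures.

Eᵢ/kT = 0, 1.9802, 3.4653, 3.9604.
Z = Σ e^(−Eᵢ/kT) = e^(−0) + e^(−1.9802) + e^(−3.4653) + e^(−3.9604) = 1.0000 + 0.13804 + 0.031264 + 0.019055 = 1.1884.
F = −kT ln Z = −1.01 × ln(1.1884) = −1.01 × 0.17261 = -0.174 ε.

-0.174 ε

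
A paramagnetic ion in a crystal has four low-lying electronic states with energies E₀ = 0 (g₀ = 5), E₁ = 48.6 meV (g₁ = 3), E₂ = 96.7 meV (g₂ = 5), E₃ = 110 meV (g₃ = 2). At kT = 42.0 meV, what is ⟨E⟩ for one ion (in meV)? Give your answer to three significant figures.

16.7 meV

Eᵢ/kT = 0, 1.1571, 2.3024, 2.6190.
Z = Σ gᵢe^(−Eᵢ/kT) = 5·e^(−0) + 3·e^(−1.1571) + 5·e^(−2.3024) + 2·e^(−2.6190) = 5.0000 + 0.94319 + 0.50009 + 0.14575 = 6.5890.
⟨E⟩ = Σ Eᵢ gᵢe^(−Eᵢ/kT) / Z = (0·5.0000 + 48.6·0.94319 + 96.7·0.50009 + 110·0.14575) / 6.5890 = 16.7 meV.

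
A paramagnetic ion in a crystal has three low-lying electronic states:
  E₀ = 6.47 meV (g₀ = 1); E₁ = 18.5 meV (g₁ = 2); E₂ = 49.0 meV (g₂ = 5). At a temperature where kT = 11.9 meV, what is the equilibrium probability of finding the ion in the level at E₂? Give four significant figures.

Eᵢ/kT = 0.543697, 1.55462, 4.11765.
Z = Σ gᵢe^(−Eᵢ/kT) = 1·e^(−0.543697) + 2·e^(−1.55462) + 5·e^(−4.11765) = 0.580598 + 0.422539 + 0.0814137 = 1.08455.
P₂ = g₂ e^(−E₂/kT) / Z = 0.0814137/1.08455 = 0.07507.

0.07507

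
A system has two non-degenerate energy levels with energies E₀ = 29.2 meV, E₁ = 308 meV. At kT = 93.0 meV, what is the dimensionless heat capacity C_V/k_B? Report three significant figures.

0.407

Eᵢ/kT = 0.31398, 3.3118.
Z = Σ e^(−Eᵢ/kT) = e^(−0.31398) + e^(−3.3118) = 0.73053 + 0.036451 = 0.76698.
⟨E⟩ = 42.450 meV, ⟨E²⟩ = 5320.6 meV².
C_V/k_B = (⟨E²⟩ − ⟨E⟩²)/(kT)² = (5320.6 − 1802.0)/8649.0 = 0.407.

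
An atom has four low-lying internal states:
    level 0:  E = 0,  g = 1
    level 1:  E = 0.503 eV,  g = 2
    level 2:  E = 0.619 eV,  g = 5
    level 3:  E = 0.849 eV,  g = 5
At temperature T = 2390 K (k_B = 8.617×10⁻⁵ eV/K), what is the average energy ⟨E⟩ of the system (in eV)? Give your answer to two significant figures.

0.21 eV

k_BT = 8.617×10⁻⁵ × 2390 K = 0.2059 eV.
Eᵢ/kT = 0, 2.443, 3.006, 4.123.
Z = Σ gᵢe^(−Eᵢ/kT) = 1·e^(−0) + 2·e^(−2.443) + 5·e^(−3.006) + 5·e^(−4.123) = 1.000 + 0.1738 + 0.2474 + 0.08098 = 1.502.
⟨E⟩ = Σ Eᵢ gᵢe^(−Eᵢ/kT) / Z = (0·1.000 + 0.503·0.1738 + 0.619·0.2474 + 0.849·0.08098) / 1.502 = 0.21 eV.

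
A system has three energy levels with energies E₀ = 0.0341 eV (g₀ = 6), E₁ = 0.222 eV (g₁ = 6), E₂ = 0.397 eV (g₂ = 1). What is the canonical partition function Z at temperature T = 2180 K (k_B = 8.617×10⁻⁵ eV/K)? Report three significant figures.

Z = 6.97

k_BT = 8.617×10⁻⁵ × 2180 K = 0.18785 eV.
Eᵢ/kT = 0.18153, 1.1818, 2.1134.
Z = Σ gᵢe^(−Eᵢ/kT) = 6·e^(−0.18153) + 6·e^(−1.1818) + 1·e^(−2.1134) = 5.0040 + 1.8404 + 0.12083 = 6.9652.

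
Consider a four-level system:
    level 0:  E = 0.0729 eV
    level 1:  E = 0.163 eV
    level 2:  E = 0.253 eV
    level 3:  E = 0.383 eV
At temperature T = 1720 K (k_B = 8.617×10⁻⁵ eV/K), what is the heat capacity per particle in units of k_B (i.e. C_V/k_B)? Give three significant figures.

k_BT = 8.617×10⁻⁵ × 1720 K = 0.14821 eV.
Eᵢ/kT = 0.49187, 1.0998, 1.7070, 2.5842.
Z = Σ e^(−Eᵢ/kT) = e^(−0.49187) + e^(−1.0998) + e^(−1.7070) + e^(−2.5842) = 0.61148 + 0.33294 + 0.18141 + 0.075456 = 1.2013.
⟨E⟩ = 0.14455 eV, ⟨E²⟩ = 0.028949 eV².
C_V/k_B = (⟨E²⟩ − ⟨E⟩²)/(kT)² = (0.028949 − 0.020895)/0.021966 = 0.367.

0.367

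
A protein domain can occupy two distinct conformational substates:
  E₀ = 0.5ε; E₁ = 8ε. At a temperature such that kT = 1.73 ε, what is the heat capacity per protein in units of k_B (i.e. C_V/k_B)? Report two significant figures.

Eᵢ/kT = 0.2890, 4.624.
Z = Σ e^(−Eᵢ/kT) = e^(−0.2890) + e^(−4.624) = 0.7490 + 0.009813 = 0.7588.
⟨E⟩ = 0.5970 ε, ⟨E²⟩ = 1.074 ε².
C_V/k_B = (⟨E²⟩ − ⟨E⟩²)/(kT)² = (1.074 − 0.3564)/2.993 = 0.24.

0.24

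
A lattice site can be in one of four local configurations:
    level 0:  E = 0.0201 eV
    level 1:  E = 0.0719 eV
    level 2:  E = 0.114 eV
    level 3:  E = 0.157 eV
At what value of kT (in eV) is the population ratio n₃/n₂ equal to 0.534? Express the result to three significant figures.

n₃/n₂ = exp[−(E₃−E₂)/kT] = 0.534.
⇒ (E₃−E₂)/kT = ln(1/0.534) = ln(1.8727) = 0.62738.
kT = 0.043 eV / 0.62738 = 0.0685 eV.

0.0685 eV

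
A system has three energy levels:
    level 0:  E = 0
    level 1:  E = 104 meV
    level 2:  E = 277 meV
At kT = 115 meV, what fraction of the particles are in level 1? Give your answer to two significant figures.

0.27

Eᵢ/kT = 0, 0.9043, 2.409.
Z = Σ e^(−Eᵢ/kT) = e^(−0) + e^(−0.9043) + e^(−2.409) = 1.000 + 0.4048 + 0.08991 = 1.495.
P₁ = e^(−E₁/kT) / Z = 0.4048/1.495 = 0.27.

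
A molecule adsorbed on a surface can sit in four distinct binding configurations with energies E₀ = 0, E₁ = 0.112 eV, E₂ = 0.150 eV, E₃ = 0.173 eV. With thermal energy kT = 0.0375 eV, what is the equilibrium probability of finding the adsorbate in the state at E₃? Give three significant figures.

Eᵢ/kT = 0, 2.9867, 4.0000, 4.6133.
Z = Σ e^(−Eᵢ/kT) = e^(−0) + e^(−2.9867) + e^(−4.0000) + e^(−4.6133) = 1.0000 + 0.050454 + 0.018316 + 0.0099190 = 1.0787.
P₃ = e^(−E₃/kT) / Z = 0.0099190/1.0787 = 0.00920.

0.00920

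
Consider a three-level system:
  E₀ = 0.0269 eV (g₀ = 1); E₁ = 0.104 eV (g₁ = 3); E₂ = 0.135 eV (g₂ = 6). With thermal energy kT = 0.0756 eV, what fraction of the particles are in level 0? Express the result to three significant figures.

0.284

Eᵢ/kT = 0.35582, 1.3757, 1.7857.
Z = Σ gᵢe^(−Eᵢ/kT) = 1·e^(−0.35582) + 3·e^(−1.3757) + 6·e^(−1.7857) = 0.70060 + 0.75799 + 1.0061 = 2.4647.
P₀ = g₀ e^(−E₀/kT) / Z = 0.70060/2.4647 = 0.284.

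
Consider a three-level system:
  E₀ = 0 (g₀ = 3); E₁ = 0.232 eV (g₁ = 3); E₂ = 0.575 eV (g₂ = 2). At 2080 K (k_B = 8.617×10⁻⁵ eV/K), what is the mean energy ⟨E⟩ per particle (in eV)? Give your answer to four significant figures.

k_BT = 8.617×10⁻⁵ × 2080 K = 0.179234 eV.
Eᵢ/kT = 0, 1.29440, 3.20810.
Z = Σ gᵢe^(−Eᵢ/kT) = 3·e^(−0) + 3·e^(−1.29440) + 2·e^(−3.20810) = 3.00000 + 0.822187 + 0.0808667 = 3.90305.
⟨E⟩ = Σ Eᵢ gᵢe^(−Eᵢ/kT) / Z = (0·3.00000 + 0.232·0.822187 + 0.575·0.0808667) / 3.90305 = 0.06078 eV.

0.06078 eV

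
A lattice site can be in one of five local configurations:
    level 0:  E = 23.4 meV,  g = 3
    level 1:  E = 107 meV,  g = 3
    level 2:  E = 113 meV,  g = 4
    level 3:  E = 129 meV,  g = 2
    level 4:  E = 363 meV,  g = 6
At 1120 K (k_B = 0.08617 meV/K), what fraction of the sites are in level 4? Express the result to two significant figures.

0.027

k_BT = 0.08617 × 1120 K = 96.51 meV.
Eᵢ/kT = 0.2425, 1.109, 1.171, 1.337, 3.761.
Z = Σ gᵢe^(−Eᵢ/kT) = 3·e^(−0.2425) + 3·e^(−1.109) + 4·e^(−1.171) + 2·e^(−1.337) + 6·e^(−3.761) = 2.354 + 0.9897 + 1.240 + 0.5253 + 0.1396 = 5.249.
P₄ = g₄ e^(−E₄/kT) / Z = 0.1396/5.249 = 0.027.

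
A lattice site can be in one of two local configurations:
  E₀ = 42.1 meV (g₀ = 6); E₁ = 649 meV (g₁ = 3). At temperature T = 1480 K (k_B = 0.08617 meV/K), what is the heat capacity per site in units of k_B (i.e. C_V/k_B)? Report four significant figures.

0.09628

k_BT = 0.08617 × 1480 K = 127.532 meV.
Eᵢ/kT = 0.330113, 5.08892.
Z = Σ gᵢe^(−Eᵢ/kT) = 6·e^(−0.330113) + 3·e^(−5.08892) = 4.31305 + 0.0184940 = 4.33154.
⟨E⟩ = 44.6913 meV, ⟨E²⟩ = 3563.21 meV².
C_V/k_B = (⟨E²⟩ − ⟨E⟩²)/(kT)² = (3563.21 − 1997.31)/16264.4 = 0.09628.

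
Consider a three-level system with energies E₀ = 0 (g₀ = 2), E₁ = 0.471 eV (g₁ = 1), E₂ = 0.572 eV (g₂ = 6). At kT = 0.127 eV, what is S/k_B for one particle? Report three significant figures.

0.924

Eᵢ/kT = 0, 3.7087, 4.5039.
Z = Σ gᵢe^(−Eᵢ/kT) = 2·e^(−0) + 1·e^(−3.7087) + 6·e^(−4.5039) = 2.0000 + 0.024509 + 0.066395 = 2.0909.
⟨E⟩ = Σ EᵢPᵢ = 0.023684 eV.
S/k_B = ln Z + ⟨E⟩/kT = ln(2.0909) + 0.023684/0.127 = 0.73759 + 0.18649 = 0.924.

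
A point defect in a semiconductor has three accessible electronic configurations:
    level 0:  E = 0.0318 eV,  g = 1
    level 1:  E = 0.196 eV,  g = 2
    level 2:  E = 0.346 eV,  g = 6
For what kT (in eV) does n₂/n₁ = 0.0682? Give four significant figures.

0.03964 eV

n₂/n₁ = (g₂/g₁) exp[−(E₂−E₁)/kT] = 0.0682.
⇒ (E₂−E₁)/kT = ln((6/2)/0.0682) = ln(43.9883) = 3.78392.
kT = 0.150 eV / 3.78392 = 0.03964 eV.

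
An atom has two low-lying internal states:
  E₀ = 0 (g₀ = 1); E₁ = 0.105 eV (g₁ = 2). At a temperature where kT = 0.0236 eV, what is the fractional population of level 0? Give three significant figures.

0.977

Eᵢ/kT = 0, 4.4492.
Z = Σ gᵢe^(−Eᵢ/kT) = 1·e^(−0) + 2·e^(−4.4492) = 1.0000 + 0.023376 = 1.0234.
P₀ = g₀ e^(−E₀/kT) / Z = 1.0000/1.0234 = 0.977.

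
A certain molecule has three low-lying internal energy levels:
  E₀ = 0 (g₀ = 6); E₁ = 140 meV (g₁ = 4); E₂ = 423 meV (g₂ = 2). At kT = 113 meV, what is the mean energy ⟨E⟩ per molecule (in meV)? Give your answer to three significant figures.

Eᵢ/kT = 0, 1.2389, 3.7434.
Z = Σ gᵢe^(−Eᵢ/kT) = 6·e^(−0) + 4·e^(−1.2389) + 2·e^(−3.7434) = 6.0000 + 1.1588 + 0.047347 = 7.2061.
⟨E⟩ = Σ Eᵢ gᵢe^(−Eᵢ/kT) / Z = (0·6.0000 + 140·1.1588 + 423·0.047347) / 7.2061 = 25.3 meV.

25.3 meV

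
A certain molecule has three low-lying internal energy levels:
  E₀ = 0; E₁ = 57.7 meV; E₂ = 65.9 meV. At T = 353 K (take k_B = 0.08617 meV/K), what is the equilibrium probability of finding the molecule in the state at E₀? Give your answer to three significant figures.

0.791

k_BT = 0.08617 × 353 K = 30.418 meV.
Eᵢ/kT = 0, 1.8969, 2.1665.
Z = Σ e^(−Eᵢ/kT) = e^(−0) + e^(−1.8969) + e^(−2.1665) = 1.0000 + 0.15003 + 0.11458 = 1.2646.
P₀ = e^(−E₀/kT) / Z = 1.0000/1.2646 = 0.791.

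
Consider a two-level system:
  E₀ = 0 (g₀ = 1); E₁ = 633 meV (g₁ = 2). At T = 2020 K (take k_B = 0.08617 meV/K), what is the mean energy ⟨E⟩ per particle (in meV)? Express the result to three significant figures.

k_BT = 0.08617 × 2020 K = 174.06 meV.
Eᵢ/kT = 0, 3.6367.
Z = Σ gᵢe^(−Eᵢ/kT) = 1·e^(−0) + 2·e^(−3.6367) = 1.0000 + 0.052678 = 1.0527.
⟨E⟩ = Σ Eᵢ gᵢe^(−Eᵢ/kT) / Z = (0·1.0000 + 633·0.052678) / 1.0527 = 31.7 meV.

31.7 meV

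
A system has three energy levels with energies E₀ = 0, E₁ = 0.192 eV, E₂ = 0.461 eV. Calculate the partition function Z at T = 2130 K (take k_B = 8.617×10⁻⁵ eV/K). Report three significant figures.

k_BT = 8.617×10⁻⁵ × 2130 K = 0.18354 eV.
Eᵢ/kT = 0, 1.0461, 2.5117.
Z = Σ e^(−Eᵢ/kT) = e^(−0) + e^(−1.0461) + e^(−2.5117) = 1.0000 + 0.35131 + 0.081130 = 1.4324.

Z = 1.43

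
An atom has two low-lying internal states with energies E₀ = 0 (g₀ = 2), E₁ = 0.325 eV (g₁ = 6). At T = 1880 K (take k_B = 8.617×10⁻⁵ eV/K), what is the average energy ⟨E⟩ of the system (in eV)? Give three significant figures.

k_BT = 8.617×10⁻⁵ × 1880 K = 0.16200 eV.
Eᵢ/kT = 0, 2.0062.
Z = Σ gᵢe^(−Eᵢ/kT) = 2·e^(−0) + 6·e^(−2.0062) = 2.0000 + 0.80699 = 2.8070.
⟨E⟩ = Σ Eᵢ gᵢe^(−Eᵢ/kT) / Z = (0·2.0000 + 0.325·0.80699) / 2.8070 = 0.0934 eV.

0.0934 eV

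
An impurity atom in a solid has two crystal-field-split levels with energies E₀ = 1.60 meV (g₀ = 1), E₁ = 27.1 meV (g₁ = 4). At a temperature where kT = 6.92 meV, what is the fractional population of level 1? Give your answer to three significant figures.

0.0912

Eᵢ/kT = 0.23121, 3.9162.
Z = Σ gᵢe^(−Eᵢ/kT) = 1·e^(−0.23121) + 4·e^(−3.9162) = 0.79357 + 0.079667 = 0.87324.
P₁ = g₁ e^(−E₁/kT) / Z = 0.079667/0.87324 = 0.0912.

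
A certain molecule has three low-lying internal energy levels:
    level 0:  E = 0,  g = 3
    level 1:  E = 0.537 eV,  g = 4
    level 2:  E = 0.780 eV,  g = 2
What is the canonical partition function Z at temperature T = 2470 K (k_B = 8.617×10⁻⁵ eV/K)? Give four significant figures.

k_BT = 8.617×10⁻⁵ × 2470 K = 0.212840 eV.
Eᵢ/kT = 0, 2.52302, 3.66472.
Z = Σ gᵢe^(−Eᵢ/kT) = 3·e^(−0) + 4·e^(−2.52302) + 2·e^(−3.66472) = 3.00000 + 0.320868 + 0.0512227 = 3.37209.

Z = 3.372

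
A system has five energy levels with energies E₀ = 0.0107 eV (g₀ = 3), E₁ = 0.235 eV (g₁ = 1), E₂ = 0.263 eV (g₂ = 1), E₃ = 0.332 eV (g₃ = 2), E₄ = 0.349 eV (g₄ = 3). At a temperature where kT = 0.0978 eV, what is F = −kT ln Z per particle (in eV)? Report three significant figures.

Eᵢ/kT = 0.10941, 2.4029, 2.6892, 3.3947, 3.5685.
Z = Σ gᵢe^(−Eᵢ/kT) = 3·e^(−0.10941) + 1·e^(−2.4029) + 1·e^(−2.6892) + 2·e^(−3.3947) + 3·e^(−3.5685) = 2.6891 + 0.090455 + 0.067935 + 0.067101 + 0.084594 = 2.9992.
F = −kT ln Z = −0.0978 × ln(2.9992) = −0.0978 × 1.0983 = -0.107 eV.

-0.107 eV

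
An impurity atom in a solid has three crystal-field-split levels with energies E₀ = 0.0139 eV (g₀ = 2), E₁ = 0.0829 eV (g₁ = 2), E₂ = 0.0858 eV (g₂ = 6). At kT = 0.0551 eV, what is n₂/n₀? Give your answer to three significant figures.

n₂/n₀ = (g₂/g₀) exp[−(E₂−E₀)/kT] = (6/2) × exp(−(0.0719 eV)/(0.0551 eV)) = (6/2) × exp(-1.3049) = 0.814.

0.814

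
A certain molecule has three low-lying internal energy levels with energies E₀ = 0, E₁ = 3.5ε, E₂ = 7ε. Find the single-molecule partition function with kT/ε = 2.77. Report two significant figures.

Eᵢ/kT = 0, 1.264, 2.527.
Z = Σ e^(−Eᵢ/kT) = e^(−0) + e^(−1.264) + e^(−2.527) = 1.000 + 0.2825 + 0.07990 = 1.362.

Z = 1.4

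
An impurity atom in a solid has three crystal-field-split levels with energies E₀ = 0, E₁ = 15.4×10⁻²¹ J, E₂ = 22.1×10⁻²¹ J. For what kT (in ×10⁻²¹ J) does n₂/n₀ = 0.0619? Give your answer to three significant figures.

7.94 ×10⁻²¹ J

n₂/n₀ = exp[−(E₂−E₀)/kT] = 0.0619.
⇒ (E₂−E₀)/kT = ln(1/0.0619) = ln(16.155) = 2.7822.
kT = 22.1 ×10⁻²¹ J / 2.7822 = 7.94 ×10⁻²¹ J.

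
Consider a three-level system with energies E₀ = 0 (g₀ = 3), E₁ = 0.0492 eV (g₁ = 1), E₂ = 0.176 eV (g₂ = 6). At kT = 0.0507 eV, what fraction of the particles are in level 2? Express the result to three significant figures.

0.0523

Eᵢ/kT = 0, 0.97041, 3.4714.
Z = Σ gᵢe^(−Eᵢ/kT) = 3·e^(−0) + 1·e^(−0.97041) + 6·e^(−3.4714) = 3.0000 + 0.37893 + 0.18644 = 3.5654.
P₂ = g₂ e^(−E₂/kT) / Z = 0.18644/3.5654 = 0.0523.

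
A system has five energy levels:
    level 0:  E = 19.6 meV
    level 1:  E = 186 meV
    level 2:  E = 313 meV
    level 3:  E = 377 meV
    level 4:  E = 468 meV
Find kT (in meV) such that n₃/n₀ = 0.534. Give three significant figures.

n₃/n₀ = exp[−(E₃−E₀)/kT] = 0.534.
⇒ (E₃−E₀)/kT = ln(1/0.534) = ln(1.8727) = 0.62738.
kT = 357.4 meV / 0.62738 = 570 meV.

570 meV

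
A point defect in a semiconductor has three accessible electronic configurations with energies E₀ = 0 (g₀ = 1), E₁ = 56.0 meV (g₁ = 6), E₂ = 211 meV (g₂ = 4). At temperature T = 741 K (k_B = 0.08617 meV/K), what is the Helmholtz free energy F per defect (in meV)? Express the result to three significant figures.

k_BT = 0.08617 × 741 K = 63.852 meV.
Eᵢ/kT = 0, 0.87703, 3.3045.
Z = Σ gᵢe^(−Eᵢ/kT) = 1·e^(−0) + 6·e^(−0.87703) + 4·e^(−3.3045) = 1.0000 + 2.4961 + 0.14687 = 3.6430.
F = −kT ln Z = −63.852 × ln(3.6430) = −63.852 × 1.2928 = -82.5 meV.

-82.5 meV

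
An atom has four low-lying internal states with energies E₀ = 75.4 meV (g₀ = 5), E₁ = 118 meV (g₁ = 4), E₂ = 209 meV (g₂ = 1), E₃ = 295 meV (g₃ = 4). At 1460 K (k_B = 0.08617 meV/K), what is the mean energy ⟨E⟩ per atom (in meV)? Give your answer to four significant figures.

111.5 meV

k_BT = 0.08617 × 1460 K = 125.808 meV.
Eᵢ/kT = 0.599326, 0.937937, 1.66126, 2.34484.
Z = Σ gᵢe^(−Eᵢ/kT) = 5·e^(−0.599326) + 4·e^(−0.937937) + 1·e^(−1.66126) + 4·e^(−2.34484) = 2.74591 + 1.56574 + 0.189900 + 0.383450 = 4.88500.
⟨E⟩ = Σ Eᵢ gᵢe^(−Eᵢ/kT) / Z = (75.4·2.74591 + 118·1.56574 + 209·0.189900 + 295·0.383450) / 4.88500 = 111.5 meV.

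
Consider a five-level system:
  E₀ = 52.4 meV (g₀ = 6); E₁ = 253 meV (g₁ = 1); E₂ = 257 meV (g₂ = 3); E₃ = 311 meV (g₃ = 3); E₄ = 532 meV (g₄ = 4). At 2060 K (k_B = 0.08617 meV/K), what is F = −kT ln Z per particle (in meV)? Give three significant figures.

-322 meV

k_BT = 0.08617 × 2060 K = 177.51 meV.
Eᵢ/kT = 0.29519, 1.4253, 1.4478, 1.7520, 2.9970.
Z = Σ gᵢe^(−Eᵢ/kT) = 6·e^(−0.29519) + 1·e^(−1.4253) + 3·e^(−1.4478) + 3·e^(−1.7520) + 4·e^(−2.9970) = 4.4663 + 0.24044 + 0.70526 + 0.52028 + 0.19975 = 6.1320.
F = −kT ln Z = −177.51 × ln(6.1320) = −177.51 × 1.8135 = -322 meV.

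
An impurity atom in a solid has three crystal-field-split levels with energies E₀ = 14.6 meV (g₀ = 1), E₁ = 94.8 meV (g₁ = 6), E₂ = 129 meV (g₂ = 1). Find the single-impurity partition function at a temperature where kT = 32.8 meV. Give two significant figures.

Eᵢ/kT = 0.4451, 2.890, 3.933.
Z = Σ gᵢe^(−Eᵢ/kT) = 1·e^(−0.4451) + 6·e^(−2.890) + 1·e^(−3.933) = 0.6408 + 0.3335 + 0.01958 = 0.9939.

Z = 0.99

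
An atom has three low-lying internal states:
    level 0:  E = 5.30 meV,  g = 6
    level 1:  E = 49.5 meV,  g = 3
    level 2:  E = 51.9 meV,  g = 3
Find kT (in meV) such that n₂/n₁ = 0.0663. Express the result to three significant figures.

n₂/n₁ = (g₂/g₁) exp[−(E₂−E₁)/kT] = 0.0663.
⇒ (E₂−E₁)/kT = ln((3/3)/0.0663) = ln(15.083) = 2.7136.
kT = 2.4 meV / 2.7136 = 0.884 meV.

0.884 meV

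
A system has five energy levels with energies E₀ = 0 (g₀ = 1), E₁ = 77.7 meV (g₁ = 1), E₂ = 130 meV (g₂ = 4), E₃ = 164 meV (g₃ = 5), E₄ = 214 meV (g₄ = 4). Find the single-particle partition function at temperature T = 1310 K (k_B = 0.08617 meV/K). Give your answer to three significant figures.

Z = 4.54

k_BT = 0.08617 × 1310 K = 112.88 meV.
Eᵢ/kT = 0, 0.68834, 1.1517, 1.4529, 1.8958.
Z = Σ gᵢe^(−Eᵢ/kT) = 1·e^(−0) + 1·e^(−0.68834) + 4·e^(−1.1517) + 5·e^(−1.4529) + 4·e^(−1.8958) = 1.0000 + 0.50241 + 1.2644 + 1.1695 + 0.60079 = 4.5371.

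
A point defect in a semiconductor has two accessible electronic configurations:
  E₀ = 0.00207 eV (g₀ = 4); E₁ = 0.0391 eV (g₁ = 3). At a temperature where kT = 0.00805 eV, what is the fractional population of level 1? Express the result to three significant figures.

0.00748

Eᵢ/kT = 0.25714, 4.8571.
Z = Σ gᵢe^(−Eᵢ/kT) = 4·e^(−0.25714) + 3·e^(−4.8571) = 3.0930 + 0.023319 = 3.1163.
P₁ = g₁ e^(−E₁/kT) / Z = 0.023319/3.1163 = 0.00748.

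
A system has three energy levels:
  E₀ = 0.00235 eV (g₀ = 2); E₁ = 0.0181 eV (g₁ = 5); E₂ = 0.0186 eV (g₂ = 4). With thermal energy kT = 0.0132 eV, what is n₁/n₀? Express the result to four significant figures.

0.7581

n₁/n₀ = (g₁/g₀) exp[−(E₁−E₀)/kT] = (5/2) × exp(−(0.01575 eV)/(0.0132 eV)) = (5/2) × exp(-1.19318) = 0.7581.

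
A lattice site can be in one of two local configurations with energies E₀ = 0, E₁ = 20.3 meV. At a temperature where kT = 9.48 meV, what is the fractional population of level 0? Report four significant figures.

Eᵢ/kT = 0, 2.14135.
Z = Σ e^(−Eᵢ/kT) = e^(−0) + e^(−2.14135) = 1.00000 + 0.117496 = 1.11750.
P₀ = e^(−E₀/kT) / Z = 1.00000/1.11750 = 0.8949.

0.8949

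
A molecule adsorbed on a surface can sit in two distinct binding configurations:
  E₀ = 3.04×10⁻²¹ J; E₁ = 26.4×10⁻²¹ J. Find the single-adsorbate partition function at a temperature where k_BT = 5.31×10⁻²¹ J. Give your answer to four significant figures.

Z = 0.5710

Eᵢ/kT = 0.572505, 4.97175.
Z = Σ e^(−Eᵢ/kT) = e^(−0.572505) + e^(−4.97175) = 0.564111 + 0.00693101 = 0.571042.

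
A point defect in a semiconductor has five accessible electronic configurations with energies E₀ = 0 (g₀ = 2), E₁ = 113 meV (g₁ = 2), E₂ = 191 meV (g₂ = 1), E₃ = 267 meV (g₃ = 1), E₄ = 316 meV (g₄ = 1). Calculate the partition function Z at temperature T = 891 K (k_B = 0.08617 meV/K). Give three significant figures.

k_BT = 0.08617 × 891 K = 76.777 meV.
Eᵢ/kT = 0, 1.4718, 2.4877, 3.4776, 4.1158.
Z = Σ gᵢe^(−Eᵢ/kT) = 2·e^(−0) + 2·e^(−1.4718) + 1·e^(−2.4877) + 1·e^(−3.4776) + 1·e^(−4.1158) = 2.0000 + 0.45902 + 0.083101 + 0.030881 + 0.016313 = 2.5893.

Z = 2.59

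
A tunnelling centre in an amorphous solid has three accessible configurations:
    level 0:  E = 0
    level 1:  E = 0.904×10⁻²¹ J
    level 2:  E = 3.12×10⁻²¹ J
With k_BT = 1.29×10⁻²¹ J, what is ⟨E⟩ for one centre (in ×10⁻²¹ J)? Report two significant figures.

Eᵢ/kT = 0, 0.7008, 2.419.
Z = Σ e^(−Eᵢ/kT) = e^(−0) + e^(−0.7008) + e^(−2.419) = 1.000 + 0.4962 + 0.08901 = 1.585.
⟨E⟩ = Σ Eᵢ e^(−Eᵢ/kT) / Z = (0·1.000 + 0.904·0.4962 + 3.12·0.08901) / 1.585 = 0.46 ×10⁻²¹ J.

0.46 ×10⁻²¹ J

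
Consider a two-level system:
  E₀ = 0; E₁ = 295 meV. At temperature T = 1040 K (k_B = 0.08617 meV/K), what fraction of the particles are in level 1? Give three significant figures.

k_BT = 0.08617 × 1040 K = 89.617 meV.
Eᵢ/kT = 0, 3.2918.
Z = Σ e^(−Eᵢ/kT) = e^(−0) + e^(−3.2918) = 1.0000 + 0.037187 = 1.0372.
P₁ = e^(−E₁/kT) / Z = 0.037187/1.0372 = 0.0359.

0.0359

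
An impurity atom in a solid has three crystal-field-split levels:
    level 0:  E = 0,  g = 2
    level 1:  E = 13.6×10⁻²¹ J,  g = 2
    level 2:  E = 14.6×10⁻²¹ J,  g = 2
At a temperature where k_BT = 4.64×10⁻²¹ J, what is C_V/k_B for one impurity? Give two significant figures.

0.74

Eᵢ/kT = 0, 2.931, 3.147.
Z = Σ gᵢe^(−Eᵢ/kT) = 2·e^(−0) + 2·e^(−2.931) + 2·e^(−3.147) = 2.000 + 0.1067 + 0.08596 = 2.193.
⟨E⟩ = 1.234, ⟨E²⟩ = 17.35.
C_V/k_B = (⟨E²⟩ − ⟨E⟩²)/(kT)² = (17.35 − 1.523)/21.53 = 0.74.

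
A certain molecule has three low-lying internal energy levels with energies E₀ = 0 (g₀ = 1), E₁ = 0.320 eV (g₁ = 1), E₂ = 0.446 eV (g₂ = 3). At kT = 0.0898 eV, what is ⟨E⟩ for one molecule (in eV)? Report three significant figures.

0.0175 eV

Eᵢ/kT = 0, 3.5635, 4.9666.
Z = Σ gᵢe^(−Eᵢ/kT) = 1·e^(−0) + 1·e^(−3.5635) + 3·e^(−4.9666) = 1.0000 + 0.028339 + 0.020900 = 1.0492.
⟨E⟩ = Σ Eᵢ gᵢe^(−Eᵢ/kT) / Z = (0·1.0000 + 0.320·0.028339 + 0.446·0.020900) / 1.0492 = 0.0175 eV.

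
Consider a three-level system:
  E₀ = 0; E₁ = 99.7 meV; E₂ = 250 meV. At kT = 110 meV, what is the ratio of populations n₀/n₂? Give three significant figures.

n₀/n₂ = exp[−(E₀−E₂)/kT] = exp(−(-250 meV)/(110 meV)) = exp(2.2727) = 9.71.

9.71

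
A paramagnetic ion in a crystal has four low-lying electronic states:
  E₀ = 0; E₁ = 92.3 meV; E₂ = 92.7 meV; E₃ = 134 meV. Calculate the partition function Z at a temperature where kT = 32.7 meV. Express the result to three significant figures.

Eᵢ/kT = 0, 2.8226, 2.8349, 4.0979.
Z = Σ e^(−Eᵢ/kT) = e^(−0) + e^(−2.8226) + e^(−2.8349) + e^(−4.0979) = 1.0000 + 0.059451 + 0.058724 + 0.016608 = 1.1348.

Z = 1.13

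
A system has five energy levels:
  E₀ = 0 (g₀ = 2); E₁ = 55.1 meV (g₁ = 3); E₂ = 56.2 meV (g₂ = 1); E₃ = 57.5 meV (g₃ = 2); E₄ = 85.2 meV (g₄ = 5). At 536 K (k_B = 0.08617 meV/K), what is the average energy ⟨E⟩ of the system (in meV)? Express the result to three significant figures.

36.6 meV

k_BT = 0.08617 × 536 K = 46.187 meV.
Eᵢ/kT = 0, 1.1930, 1.2168, 1.2449, 1.8447.
Z = Σ gᵢe^(−Eᵢ/kT) = 2·e^(−0) + 3·e^(−1.1930) + 1·e^(−1.2168) + 2·e^(−1.2449) + 5·e^(−1.8447) = 2.0000 + 0.90993 + 0.29618 + 0.57594 + 0.79036 = 4.5724.
⟨E⟩ = Σ Eᵢ gᵢe^(−Eᵢ/kT) / Z = (0·2.0000 + 55.1·0.90993 + 56.2·0.29618 + 57.5·0.57594 + 85.2·0.79036) / 4.5724 = 36.6 meV.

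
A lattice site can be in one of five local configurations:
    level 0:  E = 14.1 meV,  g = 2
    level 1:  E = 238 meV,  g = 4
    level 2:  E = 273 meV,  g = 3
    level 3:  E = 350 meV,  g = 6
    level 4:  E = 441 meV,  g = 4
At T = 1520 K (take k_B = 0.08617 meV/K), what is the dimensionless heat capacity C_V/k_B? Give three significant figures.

k_BT = 0.08617 × 1520 K = 130.98 meV.
Eᵢ/kT = 0.10765, 1.8171, 2.0843, 2.6722, 3.3669.
Z = Σ gᵢe^(−Eᵢ/kT) = 2·e^(−0.10765) + 4·e^(−1.8171) + 3·e^(−2.0843) + 6·e^(−2.6722) + 4·e^(−3.3669) = 1.7959 + 0.64999 + 0.37318 + 0.41460 + 0.13799 = 3.3717.
⟨E⟩ = 144.69 meV, ⟨E²⟩ = 42297 meV².
C_V/k_B = (⟨E²⟩ − ⟨E⟩²)/(kT)² = (42297 − 20935)/17156 = 1.25.

1.25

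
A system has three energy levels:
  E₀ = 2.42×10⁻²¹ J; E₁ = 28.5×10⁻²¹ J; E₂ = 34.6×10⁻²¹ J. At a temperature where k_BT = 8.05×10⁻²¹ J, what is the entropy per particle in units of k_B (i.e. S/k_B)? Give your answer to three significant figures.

0.245

Eᵢ/kT = 0.30062, 3.5404, 4.2981.
Z = Σ e^(−Eᵢ/kT) = e^(−0.30062) + e^(−3.5404) + e^(−4.2981) = 0.74036 + 0.029002 + 0.013594 = 0.78296.
⟨E⟩ = Σ EᵢPᵢ = 3.9447 ×10⁻²¹ J.
S/k_B = ln Z + ⟨E⟩/kT = ln(0.78296) + 3.9447/8.05 = -0.24467 + 0.49002 = 0.245.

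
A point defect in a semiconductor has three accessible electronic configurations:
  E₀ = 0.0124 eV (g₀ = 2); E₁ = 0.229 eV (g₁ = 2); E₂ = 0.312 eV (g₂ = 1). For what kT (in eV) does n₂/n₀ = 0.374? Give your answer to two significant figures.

n₂/n₀ = (g₂/g₀) exp[−(E₂−E₀)/kT] = 0.374.
⇒ (E₂−E₀)/kT = ln((1/2)/0.374) = ln(1.337) = 0.2904.
kT = 0.2996 eV / 0.2904 = 1.0 eV.

1.0 eV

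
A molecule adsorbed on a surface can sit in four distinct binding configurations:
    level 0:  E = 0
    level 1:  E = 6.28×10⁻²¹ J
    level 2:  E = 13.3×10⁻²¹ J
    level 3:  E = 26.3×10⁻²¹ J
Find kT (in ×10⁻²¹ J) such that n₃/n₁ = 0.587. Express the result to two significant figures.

n₃/n₁ = exp[−(E₃−E₁)/kT] = 0.587.
⇒ (E₃−E₁)/kT = ln(1/0.587) = ln(1.704) = 0.5330.
kT = 20.02 ×10⁻²¹ J / 0.5330 = 38 ×10⁻²¹ J.

38 ×10⁻²¹ J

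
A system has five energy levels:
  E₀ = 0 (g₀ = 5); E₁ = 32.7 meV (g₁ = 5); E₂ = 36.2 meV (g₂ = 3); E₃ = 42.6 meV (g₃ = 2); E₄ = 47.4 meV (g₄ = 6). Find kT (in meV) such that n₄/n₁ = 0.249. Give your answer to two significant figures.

9.3 meV

n₄/n₁ = (g₄/g₁) exp[−(E₄−E₁)/kT] = 0.249.
⇒ (E₄−E₁)/kT = ln((6/5)/0.249) = ln(4.819) = 1.573.
kT = 14.7 meV / 1.573 = 9.3 meV.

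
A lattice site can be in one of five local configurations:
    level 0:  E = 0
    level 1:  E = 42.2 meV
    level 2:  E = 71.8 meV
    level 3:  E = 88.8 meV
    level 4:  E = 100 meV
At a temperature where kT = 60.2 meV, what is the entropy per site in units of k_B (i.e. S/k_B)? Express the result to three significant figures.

1.41

Eᵢ/kT = 0, 0.70100, 1.1927, 1.4751, 1.6611.
Z = Σ e^(−Eᵢ/kT) = e^(−0) + e^(−0.70100) + e^(−1.1927) + e^(−1.4751) + e^(−1.6611) = 1.0000 + 0.49609 + 0.30340 + 0.22876 + 0.18993 = 2.2182.
⟨E⟩ = Σ EᵢPᵢ = 36.979 meV.
S/k_B = ln Z + ⟨E⟩/kT = ln(2.2182) + 36.979/60.2 = 0.79670 + 0.61427 = 1.41.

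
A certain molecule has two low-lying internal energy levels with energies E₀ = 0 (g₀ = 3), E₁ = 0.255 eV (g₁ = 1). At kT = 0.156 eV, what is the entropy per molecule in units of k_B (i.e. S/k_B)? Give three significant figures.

Eᵢ/kT = 0, 1.6346.
Z = Σ gᵢe^(−Eᵢ/kT) = 3·e^(−0) + 1·e^(−1.6346) = 3.0000 + 0.19503 = 3.1950.
⟨E⟩ = Σ EᵢPᵢ = 0.015566 eV.
S/k_B = ln Z + ⟨E⟩/kT = ln(3.1950) + 0.015566/0.156 = 1.1616 + 0.099782 = 1.26.

1.26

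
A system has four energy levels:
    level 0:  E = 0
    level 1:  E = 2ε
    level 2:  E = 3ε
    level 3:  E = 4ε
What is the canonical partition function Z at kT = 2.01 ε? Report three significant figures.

Eᵢ/kT = 0, 0.99502, 1.4925, 1.9900.
Z = Σ e^(−Eᵢ/kT) = e^(−0) + e^(−0.99502) + e^(−1.4925) + e^(−1.9900) = 1.0000 + 0.36972 + 0.22481 + 0.13670 = 1.7312.

Z = 1.73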